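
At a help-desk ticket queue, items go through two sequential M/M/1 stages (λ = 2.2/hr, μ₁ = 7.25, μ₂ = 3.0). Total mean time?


Each node sees arrival rate λ = 2.2/hr (tandem ⇒ throughput preserved).
W₁ = 1/(μ₁−λ) = 1/(7.25−2.2) = 0.19802 hr
W₂ = 1/(μ₂−λ) = 1/(3.0−2.2) = 1.25000 hr
W_total = W₁ + W₂ = 0.19802 + 1.25000 = 1.44802 hr

Final: 1.44802 hr


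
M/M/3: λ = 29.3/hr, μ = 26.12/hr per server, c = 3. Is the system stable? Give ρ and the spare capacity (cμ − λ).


Total capacity cμ = 3·26.12 = 78.36/hr
ρ = λ/(cμ) = 29.3/78.36 = 0.3739
Stable ⇔ ρ < 1: YES
Spare capacity = cμ − λ = 78.36 − 29.3 = 49.06/hr

Final: ρ = 0.3739; stable; margin = 49.06/hr


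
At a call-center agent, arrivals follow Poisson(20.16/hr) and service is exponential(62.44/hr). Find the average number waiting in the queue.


ρ = 20.16/62.44 = 0.3229
Lq = ρ²/(1−ρ) = 0.1042/0.6771 = 0.1540

Final: 0.1540


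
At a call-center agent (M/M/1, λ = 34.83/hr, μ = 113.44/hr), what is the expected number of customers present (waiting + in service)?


ρ = λ/μ = 34.83/113.44 = 0.3070
L = ρ/(1−ρ) = 0.3070/(1 − 0.3070) = 0.3070/0.6930 = 0.4431

Final: 0.4431


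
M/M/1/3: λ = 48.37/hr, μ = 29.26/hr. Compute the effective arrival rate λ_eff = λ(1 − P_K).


ρ = 1.6531; P_K = (1−ρ)ρ^3/(1−ρ^4) = 0.456161
λ_eff = λ(1 − P_K) = 48.37·(1 − 0.456161) = 48.37·0.543839 = 26.3055 /hr

Final: 26.3055 /hr


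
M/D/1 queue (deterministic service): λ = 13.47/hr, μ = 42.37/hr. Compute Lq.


ρ = 13.47/42.37 = 0.3179
M/D/1: Lq = ρ²/(2(1−ρ)) = 0.1011/(2·0.6821) = 0.07409

Final: 0.07409


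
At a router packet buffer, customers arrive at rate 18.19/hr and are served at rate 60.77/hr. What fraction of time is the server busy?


ρ = λ/μ = 18.19/60.77 = 0.2993

Final: 0.2993


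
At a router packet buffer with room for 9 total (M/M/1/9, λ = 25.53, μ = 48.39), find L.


ρ = 25.53/48.39 = 0.5276
L = ρ[1 − (K+1)ρ^K + Kρ^(K+1)] / [(1−ρ)(1−ρ^(K+1))]
Numerator: 0.5276·(1 − 10·0.003167 + 9·0.001671) = 0.518813
Denominator: (0.4724)·(0.998329) = 0.471622
L = 0.518813/0.471622 = 1.1001

Final: 1.1001


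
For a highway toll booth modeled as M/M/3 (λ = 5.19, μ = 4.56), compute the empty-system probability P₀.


a = λ/μ = 5.19/4.56 = 1.1382; ρ = a/c = 0.3794
Σ_{k=0}^{2} a^k/k! (terms k=0..2) = 1.00000 + 1.13816 + 0.64770 = 2.78586
Tail: a^3/(3!(1−ρ)) = 1.47437/(6·0.6206) = 0.39594
P₀ = 1/(2.78586 + 0.39594) = 1/3.18180 = 0.314287

Final: 0.314287


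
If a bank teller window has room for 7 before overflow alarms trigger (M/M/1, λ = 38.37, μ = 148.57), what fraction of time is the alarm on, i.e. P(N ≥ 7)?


ρ = 38.37/148.57 = 0.2583
P(N ≥ n) = ρ^n = 0.2583^7 = 0.00007663

Final: 0.00007663


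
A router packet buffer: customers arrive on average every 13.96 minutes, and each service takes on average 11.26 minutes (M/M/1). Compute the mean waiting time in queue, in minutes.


λ = 60/13.96 = 4.2980 /hr
μ = 60/11.26 = 5.3286 /hr
ρ = λ/μ = 4.2980/5.3286 = 0.8066
Wq = ρ/(μ−λ) = 0.8066/(5.3286−4.2980) = 0.78264 hr
In minutes: 0.78264·60 = 46.958 min

Final: 46.958 min


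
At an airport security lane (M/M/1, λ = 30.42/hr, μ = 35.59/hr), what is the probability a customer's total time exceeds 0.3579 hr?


W ~ Exponential(μ−λ) for M/M/1.
μ − λ = 35.59 − 30.42 = 5.1700
P(W > t) = e^{−(μ−λ)t} = e^{−1.8503} = 0.157183

Final: 0.157183


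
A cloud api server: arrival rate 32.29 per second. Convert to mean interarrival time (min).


Mean interarrival time = 1/λ = 1/32.29 second = 0.03097 second
In minutes: 0.03097 × 0.0166667 = 0.0005162 min

Final: 0.0005162 min


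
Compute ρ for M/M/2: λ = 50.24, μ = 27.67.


ρ = λ/(cμ) = 50.24/(2·27.67) = 50.24/55.34 = 0.9078

Final: 0.9078


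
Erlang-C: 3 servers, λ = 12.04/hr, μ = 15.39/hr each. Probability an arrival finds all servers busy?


a = λ/μ = 0.7823; ρ = a/3 = 0.2608
P₀ = 0.455312 (from M/M/c formula)
C(c,a) = [a^c/(c!(1−ρ))]·P₀ = [0.47881/(6·0.7392)]·0.455312
= 0.10795·0.455312 = 0.049152

Final: 0.049152


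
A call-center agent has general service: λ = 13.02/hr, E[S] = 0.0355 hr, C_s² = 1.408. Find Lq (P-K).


ρ = λ·E[S] = 13.02·0.0355 = 0.4622
Lq = ρ²(1+C_s²)/(2(1−ρ)) = 0.2136·(1+1.408)/(2·0.5378)
= 0.2136·2.4080/1.0756 = 0.47829

Final: 0.47829


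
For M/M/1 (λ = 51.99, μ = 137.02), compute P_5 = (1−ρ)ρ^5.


ρ = 51.99/137.02 = 0.3794
P_n = (1−ρ)·ρ^n = (1 − 0.3794)·0.3794^5 = 0.6206·0.007865 = 0.004881

Final: 0.004881


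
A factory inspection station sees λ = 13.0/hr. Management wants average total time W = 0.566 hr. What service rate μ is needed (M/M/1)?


W = 1/(μ−λ) ⇒ μ − λ = 1/W = 1/0.566 = 1.7668
μ = λ + 1/W = 13.0 + 1.7668 = 14.7668 per hr

Final: 14.7668 /hr


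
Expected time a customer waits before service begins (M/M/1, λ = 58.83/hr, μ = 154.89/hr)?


ρ = 58.83/154.89 = 0.3798
Wq = ρ/(μ−λ) = 0.3798/(154.89 − 58.83) = 0.3798/96.06 = 0.003954 hr

Final: 0.003954 hr


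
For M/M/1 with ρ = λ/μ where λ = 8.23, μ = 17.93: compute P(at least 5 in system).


ρ = 8.23/17.93 = 0.4590
P(N ≥ n) = ρ^n = 0.4590^5 = 0.020375

Final: 0.020375


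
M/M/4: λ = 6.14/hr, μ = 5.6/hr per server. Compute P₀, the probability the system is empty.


a = λ/μ = 6.14/5.6 = 1.0964; ρ = a/c = 0.2741
Σ_{k=0}^{3} a^k/k! (terms k=0..3) = 1.00000 + 1.09643 + 0.60108 + 0.21968 = 2.91719
Tail: a^4/(4!(1−ρ)) = 1.44518/(24·0.7259) = 0.08295
P₀ = 1/(2.91719 + 0.08295) = 1/3.00014 = 0.333318

Final: 0.333318


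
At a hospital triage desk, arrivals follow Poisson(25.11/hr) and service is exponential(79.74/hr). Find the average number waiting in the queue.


ρ = 25.11/79.74 = 0.3149
Lq = ρ²/(1−ρ) = 0.09916/0.6851 = 0.1447

Final: 0.1447


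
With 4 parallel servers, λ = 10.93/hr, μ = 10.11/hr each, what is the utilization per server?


ρ = λ/(cμ) = 10.93/(4·10.11) = 10.93/40.44 = 0.2703

Final: 0.2703


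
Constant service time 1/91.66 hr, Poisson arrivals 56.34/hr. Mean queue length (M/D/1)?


ρ = 56.34/91.66 = 0.6147
M/D/1: Lq = ρ²/(2(1−ρ)) = 0.3778/(2·0.3853) = 0.49023

Final: 0.49023


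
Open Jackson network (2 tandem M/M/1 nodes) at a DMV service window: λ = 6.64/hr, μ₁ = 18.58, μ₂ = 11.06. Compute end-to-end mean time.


Each node sees arrival rate λ = 6.64/hr (tandem ⇒ throughput preserved).
W₁ = 1/(μ₁−λ) = 1/(18.58−6.64) = 0.08375 hr
W₂ = 1/(μ₂−λ) = 1/(11.06−6.64) = 0.22624 hr
W_total = W₁ + W₂ = 0.08375 + 0.22624 = 0.31000 hr

Final: 0.31000 hr


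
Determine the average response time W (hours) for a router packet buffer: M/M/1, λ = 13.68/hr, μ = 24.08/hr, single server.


W = 1/(μ−λ) = 1/(24.08 − 13.68) = 1/10.40 = 0.09615 hr

Final: 0.09615 hr


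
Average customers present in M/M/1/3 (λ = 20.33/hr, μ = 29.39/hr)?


ρ = 20.33/29.39 = 0.6917
L = ρ[1 − (K+1)ρ^K + Kρ^(K+1)] / [(1−ρ)(1−ρ^(K+1))]
Numerator: 0.6917·(1 − 4·0.330989 + 3·0.228956) = 0.251037
Denominator: (0.3083)·(0.771044) = 0.237688
L = 0.251037/0.237688 = 1.0562

Final: 1.0562


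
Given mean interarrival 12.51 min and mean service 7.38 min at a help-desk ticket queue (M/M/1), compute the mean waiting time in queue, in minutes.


λ = 60/12.51 = 4.7962 /hr
μ = 60/7.38 = 8.1301 /hr
ρ = λ/μ = 4.7962/8.1301 = 0.5899
Wq = ρ/(μ−λ) = 0.5899/(8.1301−4.7962) = 0.17695 hr
In minutes: 0.17695·60 = 10.617 min

Final: 10.617 min


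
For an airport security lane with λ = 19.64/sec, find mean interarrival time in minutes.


Mean interarrival time = 1/λ = 1/19.64 second = 0.05092 second
In minutes: 0.05092 × 0.0166667 = 0.0008486 min

Final: 0.0008486 min


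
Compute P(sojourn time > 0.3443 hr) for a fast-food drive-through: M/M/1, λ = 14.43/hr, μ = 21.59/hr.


W ~ Exponential(μ−λ) for M/M/1.
μ − λ = 21.59 − 14.43 = 7.1600
P(W > t) = e^{−(μ−λ)t} = e^{−2.4652} = 0.084993

Final: 0.084993


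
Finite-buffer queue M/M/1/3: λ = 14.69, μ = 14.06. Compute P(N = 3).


ρ = λ/μ = 14.69/14.06 = 1.0448
P_K = (1−ρ)ρ^K/(1−ρ^(K+1)) = (-0.04481·1.140537)/(1 − 1.191642)
= -0.051105/-0.191642 = 0.266669

Final: 0.266669


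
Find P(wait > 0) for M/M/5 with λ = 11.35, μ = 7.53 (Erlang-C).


a = λ/μ = 1.5073; ρ = a/5 = 0.3015
P₀ = 0.221144 (from M/M/c formula)
C(c,a) = [a^c/(c!(1−ρ))]·P₀ = [7.78044/(120·0.6985)]·0.221144
= 0.09282·0.221144 = 0.020526

Final: 0.020526


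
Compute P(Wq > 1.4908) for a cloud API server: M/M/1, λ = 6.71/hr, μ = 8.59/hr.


ρ = 6.71/8.59 = 0.7811
P(Wq > t) = ρ·e^{−(μ−λ)t} = 0.7811·e^{−2.8027}
= 0.7811·0.060646 = 0.047373

Final: 0.047373


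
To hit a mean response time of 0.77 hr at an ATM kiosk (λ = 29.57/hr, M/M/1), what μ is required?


W = 1/(μ−λ) ⇒ μ − λ = 1/W = 1/0.77 = 1.2987
μ = λ + 1/W = 29.57 + 1.2987 = 30.8687 per hr

Final: 30.8687 /hr


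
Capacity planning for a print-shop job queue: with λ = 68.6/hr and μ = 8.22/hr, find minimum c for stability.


Stability requires cμ > λ ⇔ c > λ/μ.
λ/μ = 68.6/8.22 = 8.3455
Minimum integer c = ⌊8.3455⌋ + 1 = 9
Check: 9·8.22 = 73.98 > 68.6, while 8·8.22 = 65.76 ≤ 68.6

Final: 9 servers


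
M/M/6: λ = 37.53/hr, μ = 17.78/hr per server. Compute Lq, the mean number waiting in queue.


a = λ/μ = 2.1108; ρ = a/6 = 0.3518
P₀ = 0.120893
Lq = P₀·a^c·ρ / (c!·(1−ρ)²) = 0.120893·88.44654·0.3518/(720·0.42016)
= 0.01243

Final: 0.01243


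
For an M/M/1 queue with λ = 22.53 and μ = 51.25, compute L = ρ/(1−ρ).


ρ = λ/μ = 22.53/51.25 = 0.4396
L = ρ/(1−ρ) = 0.4396/(1 − 0.4396) = 0.4396/0.5604 = 0.7845

Final: 0.7845


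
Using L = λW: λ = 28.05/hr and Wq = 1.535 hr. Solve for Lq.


Lq = λWq = 28.05·1.535 = 43.0568

Final: 43.0568


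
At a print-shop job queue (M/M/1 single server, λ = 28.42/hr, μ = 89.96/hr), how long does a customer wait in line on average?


ρ = 28.42/89.96 = 0.3159
Wq = ρ/(μ−λ) = 0.3159/(89.96 − 28.42) = 0.3159/61.54 = 0.005134 hr

Final: 0.005134 hr


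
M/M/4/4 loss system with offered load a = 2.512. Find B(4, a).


B(c,a) = (a^c/c!) / Σ_{k=0}^{c} a^k/k!
a^4/4! = 1.659080
Σ terms (k=0..4): 1.00000 + 2.51200 + 3.15507 + 2.64185 + 1.65908 = 10.967999
B = 1.659080/10.967999 = 0.151266

Final: 0.151266


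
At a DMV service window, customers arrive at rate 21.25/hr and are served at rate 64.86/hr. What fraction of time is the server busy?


ρ = λ/μ = 21.25/64.86 = 0.3276

Final: 0.3276


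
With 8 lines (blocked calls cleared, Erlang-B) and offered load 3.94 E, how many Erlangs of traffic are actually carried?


B(8,3.94) = 0.028572 (Erlang-B)
Carried load = a(1 − B) = 3.94·(1 − 0.028572) = 3.94·0.971428 = 3.8274 E

Final: 3.8274 Erlangs


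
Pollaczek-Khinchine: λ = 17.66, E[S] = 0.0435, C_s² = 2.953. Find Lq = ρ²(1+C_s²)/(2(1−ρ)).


ρ = λ·E[S] = 17.66·0.0435 = 0.7682
Lq = ρ²(1+C_s²)/(2(1−ρ)) = 0.5901·(1+2.953)/(2·0.2318)
= 0.5901·3.9530/0.4636 = 5.03225

Final: 5.03225


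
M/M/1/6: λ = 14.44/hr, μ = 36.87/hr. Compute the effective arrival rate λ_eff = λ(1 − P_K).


ρ = 0.3916; P_K = (1−ρ)ρ^6/(1−ρ^7) = 0.002199
λ_eff = λ(1 − P_K) = 14.44·(1 − 0.002199) = 14.44·0.997801 = 14.4083 /hr

Final: 14.4083 /hr


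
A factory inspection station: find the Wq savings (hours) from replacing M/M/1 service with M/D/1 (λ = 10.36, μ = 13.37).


ρ = 10.36/13.37 = 0.7749
Wq(M/M/1) = ρ/(μ−λ) = 0.7749/3.01 = 0.25743 hr
Wq(M/D/1) = ρ/(2(μ−λ)) = 0.12872 hr
Savings = 0.25743 − 0.12872 = 0.12872 hr

Final: 0.12872 hr


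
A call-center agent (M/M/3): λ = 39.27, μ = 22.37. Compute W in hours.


a = 1.7555; ρ = 0.5852; P₀ = 0.154565
Lq = P₀·a^c·ρ/(c!(1−ρ)²) = 0.47386
Wq = Lq/λ = 0.47386/39.27 = 0.01207 hr
W = Wq + 1/μ = 0.01207 + 0.04470 = 0.05677 hr

Final: 0.05677 hr


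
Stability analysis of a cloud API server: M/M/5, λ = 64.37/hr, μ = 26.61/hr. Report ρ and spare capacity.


Total capacity cμ = 5·26.61 = 133.05/hr
ρ = λ/(cμ) = 64.37/133.05 = 0.4838
Stable ⇔ ρ < 1: YES
Spare capacity = cμ − λ = 133.05 − 64.37 = 68.68/hr

Final: ρ = 0.4838; stable; margin = 68.68/hr


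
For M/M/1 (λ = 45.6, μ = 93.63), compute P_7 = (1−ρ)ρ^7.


ρ = 45.6/93.63 = 0.4870
P_n = (1−ρ)·ρ^n = (1 − 0.4870)·0.4870^7 = 0.5130·0.006499 = 0.003334

Final: 0.003334


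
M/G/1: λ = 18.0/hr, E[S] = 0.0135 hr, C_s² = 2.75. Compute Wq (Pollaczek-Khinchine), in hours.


ρ = λ·E[S] = 18.0·0.0135 = 0.2430
E[S²] = E[S]²(1+C_s²) = 0.0135²·(1+2.75) = 0.0006834
Wq = λ·E[S²]/(2(1−ρ)) = 18.0·0.0006834/(2·0.7570) = 0.008125 hr

Final: 0.008125 hr


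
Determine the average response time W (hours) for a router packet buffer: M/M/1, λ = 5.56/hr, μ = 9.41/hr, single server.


W = 1/(μ−λ) = 1/(9.41 − 5.56) = 1/3.85 = 0.2597 hr

Final: 0.2597 hr


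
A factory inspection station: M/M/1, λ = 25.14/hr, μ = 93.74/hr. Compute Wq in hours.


ρ = 25.14/93.74 = 0.2682
Wq = ρ/(μ−λ) = 0.2682/(93.74 − 25.14) = 0.2682/68.60 = 0.003909 hr

Final: 0.003909 hr


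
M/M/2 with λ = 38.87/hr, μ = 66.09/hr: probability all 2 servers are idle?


a = λ/μ = 38.87/66.09 = 0.5881; ρ = a/c = 0.2941
Σ_{k=0}^{1} a^k/k! (terms k=0..1) = 1.00000 + 0.58814 = 1.58814
Tail: a^2/(2!(1−ρ)) = 0.34591/(2·0.7059) = 0.24500
P₀ = 1/(1.58814 + 0.24500) = 1/1.83314 = 0.545513

Final: 0.545513


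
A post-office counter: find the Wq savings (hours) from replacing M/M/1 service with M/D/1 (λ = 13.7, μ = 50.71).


ρ = 13.7/50.71 = 0.2702
Wq(M/M/1) = ρ/(μ−λ) = 0.2702/37.01 = 0.007300 hr
Wq(M/D/1) = ρ/(2(μ−λ)) = 0.003650 hr
Savings = 0.007300 − 0.003650 = 0.003650 hr

Final: 0.003650 hr


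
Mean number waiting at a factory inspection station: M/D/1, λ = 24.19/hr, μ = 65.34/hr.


ρ = 24.19/65.34 = 0.3702
M/D/1: Lq = ρ²/(2(1−ρ)) = 0.1371/(2·0.6298) = 0.10882

Final: 0.10882


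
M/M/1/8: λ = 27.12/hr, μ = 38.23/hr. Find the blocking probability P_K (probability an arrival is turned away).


ρ = λ/μ = 27.12/38.23 = 0.7094
P_K = (1−ρ)ρ^K/(1−ρ^(K+1)) = (0.2906·0.064133)/(1 − 0.045496)
= 0.018638/0.954504 = 0.019526

Final: 0.019526


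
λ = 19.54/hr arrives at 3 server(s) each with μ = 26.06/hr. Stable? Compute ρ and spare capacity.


Total capacity cμ = 3·26.06 = 78.18/hr
ρ = λ/(cμ) = 19.54/78.18 = 0.2499
Stable ⇔ ρ < 1: YES
Spare capacity = cμ − λ = 78.18 − 19.54 = 58.64/hr

Final: ρ = 0.2499; stable; margin = 58.64/hr


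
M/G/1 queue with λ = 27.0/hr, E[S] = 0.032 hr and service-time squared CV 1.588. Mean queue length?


ρ = λ·E[S] = 27.0·0.032 = 0.8640
Lq = ρ²(1+C_s²)/(2(1−ρ)) = 0.7465·(1+1.588)/(2·0.1360)
= 0.7465·2.5880/0.2720 = 7.10269

Final: 7.10269


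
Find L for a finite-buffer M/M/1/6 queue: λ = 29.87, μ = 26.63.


ρ = 29.87/26.63 = 1.1217
L = ρ[1 − (K+1)ρ^K + Kρ^(K+1)] / [(1−ρ)(1−ρ^(K+1))]
Numerator: 1.1217·(1 − 7·1.991518 + 6·2.233821) = 0.518544
Denominator: (-0.1217)·(-1.233821) = 0.150116
L = 0.518544/0.150116 = 3.4543

Final: 3.4543


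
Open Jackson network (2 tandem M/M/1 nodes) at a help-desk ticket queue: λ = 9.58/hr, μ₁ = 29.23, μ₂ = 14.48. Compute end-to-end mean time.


Each node sees arrival rate λ = 9.58/hr (tandem ⇒ throughput preserved).
W₁ = 1/(μ₁−λ) = 1/(29.23−9.58) = 0.05089 hr
W₂ = 1/(μ₂−λ) = 1/(14.48−9.58) = 0.20408 hr
W_total = W₁ + W₂ = 0.05089 + 0.20408 = 0.25497 hr

Final: 0.25497 hr


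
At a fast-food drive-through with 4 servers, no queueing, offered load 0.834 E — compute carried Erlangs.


B(4,0.834) = 0.008770 (Erlang-B)
Carried load = a(1 − B) = 0.834·(1 − 0.008770) = 0.834·0.991230 = 0.8267 E

Final: 0.8267 Erlangs


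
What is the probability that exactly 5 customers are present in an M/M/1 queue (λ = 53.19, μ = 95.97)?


ρ = 53.19/95.97 = 0.5542
P_n = (1−ρ)·ρ^n = (1 − 0.5542)·0.5542^5 = 0.4458·0.052296 = 0.023312

Final: 0.023312


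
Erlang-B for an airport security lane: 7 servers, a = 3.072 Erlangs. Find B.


B(c,a) = (a^c/c!) / Σ_{k=0}^{c} a^k/k!
a^7/7! = 0.512292
Σ terms (k=0..7): 1.00000 + 3.07200 + 4.71859 + 4.83184 + 3.71085 + 2.27995 + 1.16733 + 0.51229 = 21.292855
B = 0.512292/21.292855 = 0.024059

Final: 0.024059


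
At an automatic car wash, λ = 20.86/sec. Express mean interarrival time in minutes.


Mean interarrival time = 1/λ = 1/20.86 second = 0.04794 second
In minutes: 0.04794 × 0.0166667 = 0.0007990 min

Final: 0.0007990 min


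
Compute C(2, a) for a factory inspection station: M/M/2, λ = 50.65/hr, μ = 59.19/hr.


a = λ/μ = 0.8557; ρ = a/2 = 0.4279
P₀ = 0.400698 (from M/M/c formula)
C(c,a) = [a^c/(c!(1−ρ))]·P₀ = [0.73225/(2·0.5721)]·0.400698
= 0.63993·0.400698 = 0.256417

Final: 0.256417


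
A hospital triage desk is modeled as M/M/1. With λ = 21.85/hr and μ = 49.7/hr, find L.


ρ = λ/μ = 21.85/49.7 = 0.4396
L = ρ/(1−ρ) = 0.4396/(1 − 0.4396) = 0.4396/0.5604 = 0.7846

Final: 0.7846


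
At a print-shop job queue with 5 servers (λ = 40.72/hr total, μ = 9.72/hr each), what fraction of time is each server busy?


ρ = λ/(cμ) = 40.72/(5·9.72) = 40.72/48.60 = 0.8379

Final: 0.8379


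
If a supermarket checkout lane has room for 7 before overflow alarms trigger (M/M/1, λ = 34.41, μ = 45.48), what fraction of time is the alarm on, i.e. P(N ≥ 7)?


ρ = 34.41/45.48 = 0.7566
P(N ≥ n) = ρ^n = 0.7566^7 = 0.141922

Final: 0.141922


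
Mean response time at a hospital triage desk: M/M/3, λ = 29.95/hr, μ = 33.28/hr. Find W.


a = 0.8999; ρ = 0.3000; P₀ = 0.403483
Lq = P₀·a^c·ρ/(c!(1−ρ)²) = 0.03000
Wq = Lq/λ = 0.03000/29.95 = 0.001002 hr
W = Wq + 1/μ = 0.001002 + 0.03005 = 0.03105 hr

Final: 0.03105 hr


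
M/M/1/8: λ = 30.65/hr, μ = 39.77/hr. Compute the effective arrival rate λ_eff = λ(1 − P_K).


ρ = 0.7707; P_K = (1−ρ)ρ^8/(1−ρ^9) = 0.031567
λ_eff = λ(1 − P_K) = 30.65·(1 − 0.031567) = 30.65·0.968433 = 29.6825 /hr

Final: 29.6825 /hr


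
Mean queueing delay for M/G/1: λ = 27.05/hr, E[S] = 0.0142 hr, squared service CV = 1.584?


ρ = λ·E[S] = 27.05·0.0142 = 0.3841
E[S²] = E[S]²(1+C_s²) = 0.0142²·(1+1.584) = 0.0005210
Wq = λ·E[S²]/(2(1−ρ)) = 27.05·0.0005210/(2·0.6159) = 0.01144 hr

Final: 0.01144 hr


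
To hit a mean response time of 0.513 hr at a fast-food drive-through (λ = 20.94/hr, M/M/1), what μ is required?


W = 1/(μ−λ) ⇒ μ − λ = 1/W = 1/0.513 = 1.9493
μ = λ + 1/W = 20.94 + 1.9493 = 22.8893 per hr

Final: 22.8893 /hr


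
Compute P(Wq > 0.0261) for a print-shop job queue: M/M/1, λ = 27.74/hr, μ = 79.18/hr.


ρ = 27.74/79.18 = 0.3503
P(Wq > t) = ρ·e^{−(μ−λ)t} = 0.3503·e^{−1.3426}
= 0.3503·0.261170 = 0.091499

Final: 0.091499


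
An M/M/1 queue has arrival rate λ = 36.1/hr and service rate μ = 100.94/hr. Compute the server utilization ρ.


ρ = λ/μ = 36.1/100.94 = 0.3576

Final: 0.3576


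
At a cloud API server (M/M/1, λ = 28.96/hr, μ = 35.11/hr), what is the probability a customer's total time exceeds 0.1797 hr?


W ~ Exponential(μ−λ) for M/M/1.
μ − λ = 35.11 − 28.96 = 6.1500
P(W > t) = e^{−(μ−λ)t} = e^{−1.1052} = 0.331160

Final: 0.331160


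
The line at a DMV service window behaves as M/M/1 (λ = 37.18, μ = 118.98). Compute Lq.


ρ = 37.18/118.98 = 0.3125
Lq = ρ²/(1−ρ) = 0.09765/0.6875 = 0.1420

Final: 0.1420


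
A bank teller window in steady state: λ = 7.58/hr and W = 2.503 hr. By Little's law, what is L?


L = λW = 7.58·2.503 = 18.9727

Final: 18.9727


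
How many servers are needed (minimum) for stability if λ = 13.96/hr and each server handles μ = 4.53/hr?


Stability requires cμ > λ ⇔ c > λ/μ.
λ/μ = 13.96/4.53 = 3.0817
Minimum integer c = ⌊3.0817⌋ + 1 = 4
Check: 4·4.53 = 18.12 > 13.96, while 3·4.53 = 13.59 ≤ 13.96

Final: 4 servers


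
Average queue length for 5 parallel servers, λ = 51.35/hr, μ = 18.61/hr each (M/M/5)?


a = λ/μ = 2.7593; ρ = a/5 = 0.5519
P₀ = 0.060765
Lq = P₀·a^c·ρ / (c!·(1−ρ)²) = 0.060765·159.94489·0.5519/(120·0.20083)
= 0.22255

Final: 0.22255


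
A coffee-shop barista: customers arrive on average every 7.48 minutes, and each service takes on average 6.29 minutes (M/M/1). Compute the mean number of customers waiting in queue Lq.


λ = 60/7.48 = 8.0214 /hr
μ = 60/6.29 = 9.5390 /hr
ρ = λ/μ = 8.0214/9.5390 = 0.8409
Lq = ρ²/(1−ρ) = 0.7071/0.1591 = 4.4448

Final: 4.4448


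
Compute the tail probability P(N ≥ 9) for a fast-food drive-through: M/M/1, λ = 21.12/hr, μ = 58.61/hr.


ρ = 21.12/58.61 = 0.3603
P(N ≥ n) = ρ^n = 0.3603^9 = 0.0001024

Final: 0.0001024


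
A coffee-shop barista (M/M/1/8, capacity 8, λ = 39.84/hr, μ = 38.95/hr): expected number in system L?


ρ = 39.84/38.95 = 1.0228
L = ρ[1 − (K+1)ρ^K + Kρ^(K+1)] / [(1−ρ)(1−ρ^(K+1))]
Numerator: 1.0228·(1 − 9·1.198105 + 8·1.225482) = 0.021384
Denominator: (-0.02285)·(-0.225482) = 0.005152
L = 0.021384/0.005152 = 4.1505

Final: 4.1505


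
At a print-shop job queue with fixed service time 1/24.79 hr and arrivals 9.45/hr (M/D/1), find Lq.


ρ = 9.45/24.79 = 0.3812
M/D/1: Lq = ρ²/(2(1−ρ)) = 0.1453/(2·0.6188) = 0.11742

Final: 0.11742


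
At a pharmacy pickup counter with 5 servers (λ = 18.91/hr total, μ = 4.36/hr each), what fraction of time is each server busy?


ρ = λ/(cμ) = 18.91/(5·4.36) = 18.91/21.80 = 0.8674

Final: 0.8674


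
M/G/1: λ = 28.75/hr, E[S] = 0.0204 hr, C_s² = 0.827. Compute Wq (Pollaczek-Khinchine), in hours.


ρ = λ·E[S] = 28.75·0.0204 = 0.5865
E[S²] = E[S]²(1+C_s²) = 0.0204²·(1+0.827) = 0.0007603
Wq = λ·E[S²]/(2(1−ρ)) = 28.75·0.0007603/(2·0.4135) = 0.02643 hr

Final: 0.02643 hr


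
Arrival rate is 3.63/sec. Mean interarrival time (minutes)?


Mean interarrival time = 1/λ = 1/3.63 second = 0.27548 second
In minutes: 0.27548 × 0.0166667 = 0.004591 min

Final: 0.004591 min


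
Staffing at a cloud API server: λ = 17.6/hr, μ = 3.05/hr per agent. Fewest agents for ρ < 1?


Stability requires cμ > λ ⇔ c > λ/μ.
λ/μ = 17.6/3.05 = 5.7705
Minimum integer c = ⌊5.7705⌋ + 1 = 6
Check: 6·3.05 = 18.30 > 17.6, while 5·3.05 = 15.25 ≤ 17.6

Final: 6 servers


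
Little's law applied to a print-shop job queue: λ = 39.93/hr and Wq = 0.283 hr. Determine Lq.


Lq = λWq = 39.93·0.283 = 11.3002

Final: 11.3002


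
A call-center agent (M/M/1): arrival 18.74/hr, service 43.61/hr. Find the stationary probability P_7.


ρ = 18.74/43.61 = 0.4297
P_n = (1−ρ)·ρ^n = (1 − 0.4297)·0.4297^7 = 0.5703·0.002706 = 0.001543

Final: 0.001543


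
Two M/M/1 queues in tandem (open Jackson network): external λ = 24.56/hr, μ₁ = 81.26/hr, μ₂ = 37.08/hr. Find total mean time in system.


Each node sees arrival rate λ = 24.56/hr (tandem ⇒ throughput preserved).
W₁ = 1/(μ₁−λ) = 1/(81.26−24.56) = 0.01764 hr
W₂ = 1/(μ₂−λ) = 1/(37.08−24.56) = 0.07987 hr
W_total = W₁ + W₂ = 0.01764 + 0.07987 = 0.09751 hr

Final: 0.09751 hr


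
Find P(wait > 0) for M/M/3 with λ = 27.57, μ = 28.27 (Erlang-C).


a = λ/μ = 0.9752; ρ = a/3 = 0.3251
P₀ = 0.373158 (from M/M/c formula)
C(c,a) = [a^c/(c!(1−ρ))]·P₀ = [0.92754/(6·0.6749)]·0.373158
= 0.22905·0.373158 = 0.085471

Final: 0.085471


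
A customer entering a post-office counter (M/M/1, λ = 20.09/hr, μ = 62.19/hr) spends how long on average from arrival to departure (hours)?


W = 1/(μ−λ) = 1/(62.19 − 20.09) = 1/42.10 = 0.02375 hr

Final: 0.02375 hr


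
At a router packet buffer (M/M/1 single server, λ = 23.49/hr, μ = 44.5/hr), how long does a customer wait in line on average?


ρ = 23.49/44.5 = 0.5279
Wq = ρ/(μ−λ) = 0.5279/(44.5 − 23.49) = 0.5279/21.01 = 0.02512 hr

Final: 0.02512 hr


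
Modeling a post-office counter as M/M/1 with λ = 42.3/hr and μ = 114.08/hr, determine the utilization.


ρ = λ/μ = 42.3/114.08 = 0.3708

Final: 0.3708


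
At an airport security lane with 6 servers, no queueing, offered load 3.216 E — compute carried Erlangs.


B(6,3.216) = 0.064586 (Erlang-B)
Carried load = a(1 − B) = 3.216·(1 − 0.064586) = 3.216·0.935414 = 3.0083 E

Final: 3.0083 Erlangs


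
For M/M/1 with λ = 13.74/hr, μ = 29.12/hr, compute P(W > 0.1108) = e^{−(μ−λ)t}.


W ~ Exponential(μ−λ) for M/M/1.
μ − λ = 29.12 − 13.74 = 15.3800
P(W > t) = e^{−(μ−λ)t} = e^{−1.7041} = 0.181935

Final: 0.181935


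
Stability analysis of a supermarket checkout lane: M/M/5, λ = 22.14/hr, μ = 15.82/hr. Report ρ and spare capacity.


Total capacity cμ = 5·15.82 = 79.10/hr
ρ = λ/(cμ) = 22.14/79.10 = 0.2799
Stable ⇔ ρ < 1: YES
Spare capacity = cμ − λ = 79.10 − 22.14 = 56.96/hr

Final: ρ = 0.2799; stable; margin = 56.96/hr


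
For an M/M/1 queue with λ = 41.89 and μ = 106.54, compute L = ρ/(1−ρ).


ρ = λ/μ = 41.89/106.54 = 0.3932
L = ρ/(1−ρ) = 0.3932/(1 − 0.3932) = 0.3932/0.6068 = 0.6480

Final: 0.6480


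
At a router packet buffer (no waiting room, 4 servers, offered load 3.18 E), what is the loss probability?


B(c,a) = (a^c/c!) / Σ_{k=0}^{c} a^k/k!
a^4/4! = 4.260860
Σ terms (k=0..4): 1.00000 + 3.18000 + 5.05620 + 5.35957 + 4.26086 = 18.856632
B = 4.260860/18.856632 = 0.225961

Final: 0.225961


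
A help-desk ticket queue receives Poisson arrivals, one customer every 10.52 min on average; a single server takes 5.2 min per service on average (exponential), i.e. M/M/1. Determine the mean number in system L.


λ = 60/10.52 = 5.7034 /hr
μ = 60/5.2 = 11.5385 /hr
ρ = λ/μ = 5.7034/11.5385 = 0.4943
L = ρ/(1−ρ) = 0.4943/0.5057 = 0.9774

Final: 0.9774


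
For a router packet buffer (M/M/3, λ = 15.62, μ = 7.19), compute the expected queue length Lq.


a = λ/μ = 2.1725; ρ = a/3 = 0.7242
P₀ = 0.085272
Lq = P₀·a^c·ρ / (c!·(1−ρ)²) = 0.085272·10.25313·0.7242/(6·0.07609)
= 1.38678

Final: 1.38678


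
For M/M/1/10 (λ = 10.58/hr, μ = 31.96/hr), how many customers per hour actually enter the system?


ρ = 0.3310; P_K = (1−ρ)ρ^10/(1−ρ^11) = 0.00001057
λ_eff = λ(1 − P_K) = 10.58·(1 − 0.00001057) = 10.58·0.999989 = 10.5799 /hr

Final: 10.5799 /hr


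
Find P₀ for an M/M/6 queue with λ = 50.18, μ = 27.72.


a = λ/μ = 50.18/27.72 = 1.8102; ρ = a/c = 0.3017
Σ_{k=0}^{5} a^k/k! (terms k=0..5) = 1.00000 + 1.81025 + 1.63849 + 0.98869 + 0.44744 + 0.16200 = 6.04687
Tail: a^6/(6!(1−ρ)) = 35.19043/(720·0.6983) = 0.06999
P₀ = 1/(6.04687 + 0.06999) = 1/6.11686 = 0.163482

Final: 0.163482


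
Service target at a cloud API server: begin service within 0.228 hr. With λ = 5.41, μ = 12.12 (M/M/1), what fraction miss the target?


ρ = 5.41/12.12 = 0.4464
P(Wq > t) = ρ·e^{−(μ−λ)t} = 0.4464·e^{−1.5299}
= 0.4464·0.216562 = 0.096667

Final: 0.096667


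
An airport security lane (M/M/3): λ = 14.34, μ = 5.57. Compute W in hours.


a = 2.5745; ρ = 0.8582; P₀ = 0.037119
Lq = P₀·a^c·ρ/(c!(1−ρ)²) = 4.50352
Wq = Lq/λ = 4.50352/14.34 = 0.31405 hr
W = Wq + 1/μ = 0.31405 + 0.17953 = 0.49359 hr

Final: 0.49359 hr


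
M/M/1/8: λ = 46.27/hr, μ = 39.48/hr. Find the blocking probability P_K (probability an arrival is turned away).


ρ = λ/μ = 46.27/39.48 = 1.1720
P_K = (1−ρ)ρ^K/(1−ρ^(K+1)) = (-0.1720·3.559417)/(1 − 4.171586)
= -0.612169/-3.171586 = 0.193017

Final: 0.193017


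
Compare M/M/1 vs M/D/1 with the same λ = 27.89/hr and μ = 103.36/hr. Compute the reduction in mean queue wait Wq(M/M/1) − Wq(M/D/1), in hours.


ρ = 27.89/103.36 = 0.2698
Wq(M/M/1) = ρ/(μ−λ) = 0.2698/75.47 = 0.003575 hr
Wq(M/D/1) = ρ/(2(μ−λ)) = 0.001788 hr
Savings = 0.003575 − 0.001788 = 0.001788 hr

Final: 0.001788 hr


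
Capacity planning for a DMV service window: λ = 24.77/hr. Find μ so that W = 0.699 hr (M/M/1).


W = 1/(μ−λ) ⇒ μ − λ = 1/W = 1/0.699 = 1.4306
μ = λ + 1/W = 24.77 + 1.4306 = 26.2006 per hr

Final: 26.2006 /hr


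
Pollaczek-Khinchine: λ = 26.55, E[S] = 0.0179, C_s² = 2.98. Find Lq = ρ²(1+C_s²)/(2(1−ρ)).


ρ = λ·E[S] = 26.55·0.0179 = 0.4752
Lq = ρ²(1+C_s²)/(2(1−ρ)) = 0.2259·(1+2.98)/(2·0.5248)
= 0.2259·3.9800/1.0495 = 0.85651

Final: 0.85651


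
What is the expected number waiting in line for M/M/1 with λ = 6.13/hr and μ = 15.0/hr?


ρ = 6.13/15.0 = 0.4087
Lq = ρ²/(1−ρ) = 0.1670/0.5913 = 0.2824

Final: 0.2824


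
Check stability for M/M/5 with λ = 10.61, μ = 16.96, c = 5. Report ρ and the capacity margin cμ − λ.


Total capacity cμ = 5·16.96 = 84.80/hr
ρ = λ/(cμ) = 10.61/84.80 = 0.1251
Stable ⇔ ρ < 1: YES
Spare capacity = cμ − λ = 84.80 − 10.61 = 74.19/hr

Final: ρ = 0.1251; stable; margin = 74.19/hr


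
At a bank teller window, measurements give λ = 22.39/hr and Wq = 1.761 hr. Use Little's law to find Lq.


Lq = λWq = 22.39·1.761 = 39.4288

Final: 39.4288


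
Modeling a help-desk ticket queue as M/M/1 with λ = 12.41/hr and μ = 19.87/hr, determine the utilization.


ρ = λ/μ = 12.41/19.87 = 0.6246

Final: 0.6246


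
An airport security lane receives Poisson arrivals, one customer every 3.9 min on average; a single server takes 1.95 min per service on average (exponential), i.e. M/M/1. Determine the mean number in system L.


λ = 60/3.9 = 15.3846 /hr
μ = 60/1.95 = 30.7692 /hr
ρ = λ/μ = 15.3846/30.7692 = 0.5000
L = ρ/(1−ρ) = 0.5000/0.5000 = 1.0000

Final: 1.0000


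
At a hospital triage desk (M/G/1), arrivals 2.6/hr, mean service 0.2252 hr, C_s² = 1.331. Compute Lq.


ρ = λ·E[S] = 2.6·0.2252 = 0.5855
Lq = ρ²(1+C_s²)/(2(1−ρ)) = 0.3428·(1+1.331)/(2·0.4145)
= 0.3428·2.3310/0.8290 = 0.96403

Final: 0.96403


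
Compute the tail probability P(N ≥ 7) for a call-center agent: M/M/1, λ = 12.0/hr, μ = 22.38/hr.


ρ = 12.0/22.38 = 0.5362
P(N ≥ n) = ρ^n = 0.5362^7 = 0.012742

Final: 0.012742


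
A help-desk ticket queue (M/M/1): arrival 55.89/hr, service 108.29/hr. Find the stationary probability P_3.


ρ = 55.89/108.29 = 0.5161
P_n = (1−ρ)·ρ^n = (1 − 0.5161)·0.5161^3 = 0.4839·0.137479 = 0.066524

Final: 0.066524


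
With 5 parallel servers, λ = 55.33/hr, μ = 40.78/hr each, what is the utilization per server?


ρ = λ/(cμ) = 55.33/(5·40.78) = 55.33/203.90 = 0.2714

Final: 0.2714


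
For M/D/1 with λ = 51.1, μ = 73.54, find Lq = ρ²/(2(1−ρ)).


ρ = 51.1/73.54 = 0.6949
M/D/1: Lq = ρ²/(2(1−ρ)) = 0.4828/(2·0.3051) = 0.79116

Final: 0.79116


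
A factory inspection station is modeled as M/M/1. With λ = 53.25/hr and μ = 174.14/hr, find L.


ρ = λ/μ = 53.25/174.14 = 0.3058
L = ρ/(1−ρ) = 0.3058/(1 − 0.3058) = 0.3058/0.6942 = 0.4405

Final: 0.4405


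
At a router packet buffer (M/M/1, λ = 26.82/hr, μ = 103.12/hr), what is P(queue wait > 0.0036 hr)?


ρ = 26.82/103.12 = 0.2601
P(Wq > t) = ρ·e^{−(μ−λ)t} = 0.2601·e^{−0.2747}
= 0.2601·0.759815 = 0.197617

Final: 0.197617


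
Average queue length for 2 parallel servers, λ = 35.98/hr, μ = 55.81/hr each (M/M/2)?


a = λ/μ = 0.6447; ρ = a/2 = 0.3223
P₀ = 0.512466
Lq = P₀·a^c·ρ / (c!·(1−ρ)²) = 0.512466·0.41562·0.3223/(2·0.45922)
= 0.07475

Final: 0.07475


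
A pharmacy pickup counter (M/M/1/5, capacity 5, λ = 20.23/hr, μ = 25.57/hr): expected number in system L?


ρ = 20.23/25.57 = 0.7912
L = ρ[1 − (K+1)ρ^K + Kρ^(K+1)] / [(1−ρ)(1−ρ^(K+1))]
Numerator: 0.7912·(1 − 6·0.309974 + 5·0.245240) = 0.289844
Denominator: (0.2088)·(0.754760) = 0.157623
L = 0.289844/0.157623 = 1.8388

Final: 1.8388


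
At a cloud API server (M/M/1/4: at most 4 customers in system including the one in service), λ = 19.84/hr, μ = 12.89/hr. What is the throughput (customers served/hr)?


ρ = 1.5392; P_K = (1−ρ)ρ^4/(1−ρ^5) = 0.396162
λ_eff = λ(1 − P_K) = 19.84·(1 − 0.396162) = 19.84·0.603838 = 11.9801 /hr

Final: 11.9801 /hr


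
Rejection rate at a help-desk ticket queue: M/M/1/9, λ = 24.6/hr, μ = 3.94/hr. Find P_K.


ρ = λ/μ = 24.6/3.94 = 6.2437
P_K = (1−ρ)ρ^K/(1−ρ^(K+1)) = (-5.2437·14419492.235104)/(1 − 90030332.229327)
= -75610839.994223/-90030331.229327 = 0.839837

Final: 0.839837


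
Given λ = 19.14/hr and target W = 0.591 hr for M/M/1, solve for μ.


W = 1/(μ−λ) ⇒ μ − λ = 1/W = 1/0.591 = 1.6920
μ = λ + 1/W = 19.14 + 1.6920 = 20.8320 per hr

Final: 20.8320 /hr


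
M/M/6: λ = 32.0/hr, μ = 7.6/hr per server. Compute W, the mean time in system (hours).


a = 4.2105; ρ = 0.7018; P₀ = 0.013057
Lq = P₀·a^c·ρ/(c!(1−ρ)²) = 0.79719
Wq = Lq/λ = 0.79719/32.0 = 0.02491 hr
W = Wq + 1/μ = 0.02491 + 0.13158 = 0.15649 hr

Final: 0.15649 hr


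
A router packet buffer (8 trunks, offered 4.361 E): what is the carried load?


B(8,4.361) = 0.042885 (Erlang-B)
Carried load = a(1 − B) = 4.361·(1 − 0.042885) = 4.361·0.957115 = 4.1740 E

Final: 4.1740 Erlangs


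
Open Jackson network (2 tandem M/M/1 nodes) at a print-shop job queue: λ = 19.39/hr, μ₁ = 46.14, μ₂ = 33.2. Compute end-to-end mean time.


Each node sees arrival rate λ = 19.39/hr (tandem ⇒ throughput preserved).
W₁ = 1/(μ₁−λ) = 1/(46.14−19.39) = 0.03738 hr
W₂ = 1/(μ₂−λ) = 1/(33.2−19.39) = 0.07241 hr
W_total = W₁ + W₂ = 0.03738 + 0.07241 = 0.10979 hr

Final: 0.10979 hr


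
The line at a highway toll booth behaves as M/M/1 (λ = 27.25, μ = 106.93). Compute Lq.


ρ = 27.25/106.93 = 0.2548
Lq = ρ²/(1−ρ) = 0.06494/0.7452 = 0.08715

Final: 0.08715


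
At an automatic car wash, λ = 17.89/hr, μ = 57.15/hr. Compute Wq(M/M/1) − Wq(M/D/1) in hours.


ρ = 17.89/57.15 = 0.3130
Wq(M/M/1) = ρ/(μ−λ) = 0.3130/39.26 = 0.007973 hr
Wq(M/D/1) = ρ/(2(μ−λ)) = 0.003987 hr
Savings = 0.007973 − 0.003987 = 0.003987 hr

Final: 0.003987 hr


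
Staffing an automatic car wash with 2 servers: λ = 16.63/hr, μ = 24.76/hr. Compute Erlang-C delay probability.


a = λ/μ = 0.6716; ρ = a/2 = 0.3358
P₀ = 0.497203 (from M/M/c formula)
C(c,a) = [a^c/(c!(1−ρ))]·P₀ = [0.45111/(2·0.6642)]·0.497203
= 0.33960·0.497203 = 0.168851

Final: 0.168851


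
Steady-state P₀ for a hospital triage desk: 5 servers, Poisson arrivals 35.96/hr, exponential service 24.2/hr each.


a = λ/μ = 35.96/24.2 = 1.4860; ρ = a/c = 0.2972
Σ_{k=0}^{4} a^k/k! (terms k=0..4) = 1.00000 + 1.48595 + 1.10402 + 0.54684 + 0.20314 = 4.33996
Tail: a^5/(5!(1−ρ)) = 7.24472/(120·0.7028) = 0.08590
P₀ = 1/(4.33996 + 0.08590) = 1/4.42586 = 0.225945

Final: 0.225945


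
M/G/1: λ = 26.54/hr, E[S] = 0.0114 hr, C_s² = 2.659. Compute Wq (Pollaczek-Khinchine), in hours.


ρ = λ·E[S] = 26.54·0.0114 = 0.3026
E[S²] = E[S]²(1+C_s²) = 0.0114²·(1+2.659) = 0.0004755
Wq = λ·E[S²]/(2(1−ρ)) = 26.54·0.0004755/(2·0.6974) = 0.009048 hr

Final: 0.009048 hr


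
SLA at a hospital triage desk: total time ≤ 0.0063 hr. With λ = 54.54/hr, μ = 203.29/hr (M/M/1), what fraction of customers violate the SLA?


W ~ Exponential(μ−λ) for M/M/1.
μ − λ = 203.29 − 54.54 = 148.7500
P(W > t) = e^{−(μ−λ)t} = e^{−0.9371} = 0.391753

Final: 0.391753


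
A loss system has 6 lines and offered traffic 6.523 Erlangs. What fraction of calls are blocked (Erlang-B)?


B(c,a) = (a^c/c!) / Σ_{k=0}^{c} a^k/k!
a^6/6! = 106.992116
Σ terms (k=0..6): 1.00000 + 6.52300 + 21.27476 + 46.25843 + 75.43593 + 98.41372 + 106.99212 = 355.897963
B = 106.992116/355.897963 = 0.300626

Final: 0.300626


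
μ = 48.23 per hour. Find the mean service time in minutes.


Mean service time = 1/μ = 1/48.23 hour = 0.02073 hour
In minutes: 0.02073 × 60 = 1.2440 min

Final: 1.2440 min


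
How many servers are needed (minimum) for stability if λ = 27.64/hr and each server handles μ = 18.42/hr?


Stability requires cμ > λ ⇔ c > λ/μ.
λ/μ = 27.64/18.42 = 1.5005
Minimum integer c = ⌊1.5005⌋ + 1 = 2
Check: 2·18.42 = 36.84 > 27.64, while 1·18.42 = 18.42 ≤ 27.64

Final: 2 servers


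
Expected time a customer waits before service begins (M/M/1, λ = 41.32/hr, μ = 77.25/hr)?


ρ = 41.32/77.25 = 0.5349
Wq = ρ/(μ−λ) = 0.5349/(77.25 − 41.32) = 0.5349/35.93 = 0.01489 hr

Final: 0.01489 hr


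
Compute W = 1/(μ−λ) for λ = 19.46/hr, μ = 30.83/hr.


W = 1/(μ−λ) = 1/(30.83 − 19.46) = 1/11.37 = 0.08795 hr

Final: 0.08795 hr


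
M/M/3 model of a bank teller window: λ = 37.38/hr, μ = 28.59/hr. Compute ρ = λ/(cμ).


ρ = λ/(cμ) = 37.38/(3·28.59) = 37.38/85.77 = 0.4358

Final: 0.4358


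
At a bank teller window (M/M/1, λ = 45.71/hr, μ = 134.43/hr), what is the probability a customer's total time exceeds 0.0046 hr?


W ~ Exponential(μ−λ) for M/M/1.
μ − λ = 134.43 − 45.71 = 88.7200
P(W > t) = e^{−(μ−λ)t} = e^{−0.4081} = 0.664904

Final: 0.664904


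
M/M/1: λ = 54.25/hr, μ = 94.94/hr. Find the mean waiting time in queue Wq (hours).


ρ = 54.25/94.94 = 0.5714
Wq = ρ/(μ−λ) = 0.5714/(94.94 − 54.25) = 0.5714/40.69 = 0.01404 hr

Final: 0.01404 hr


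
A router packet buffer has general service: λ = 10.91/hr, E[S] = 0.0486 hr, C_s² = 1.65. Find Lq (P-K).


ρ = λ·E[S] = 10.91·0.0486 = 0.5302
Lq = ρ²(1+C_s²)/(2(1−ρ)) = 0.2811·(1+1.65)/(2·0.4698)
= 0.2811·2.6500/0.9395 = 0.79296

Final: 0.79296


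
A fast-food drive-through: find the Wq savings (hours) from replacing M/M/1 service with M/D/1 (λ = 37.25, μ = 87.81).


ρ = 37.25/87.81 = 0.4242
Wq(M/M/1) = ρ/(μ−λ) = 0.4242/50.56 = 0.008390 hr
Wq(M/D/1) = ρ/(2(μ−λ)) = 0.004195 hr
Savings = 0.008390 − 0.004195 = 0.004195 hr

Final: 0.004195 hr


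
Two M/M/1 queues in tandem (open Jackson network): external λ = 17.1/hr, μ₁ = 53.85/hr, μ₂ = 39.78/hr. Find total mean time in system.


Each node sees arrival rate λ = 17.1/hr (tandem ⇒ throughput preserved).
W₁ = 1/(μ₁−λ) = 1/(53.85−17.1) = 0.02721 hr
W₂ = 1/(μ₂−λ) = 1/(39.78−17.1) = 0.04409 hr
W_total = W₁ + W₂ = 0.02721 + 0.04409 = 0.07130 hr

Final: 0.07130 hr


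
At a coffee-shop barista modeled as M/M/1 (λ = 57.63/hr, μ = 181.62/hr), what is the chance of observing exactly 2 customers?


ρ = 57.63/181.62 = 0.3173
P_n = (1−ρ)·ρ^n = (1 − 0.3173)·0.3173^2 = 0.6827·0.100686 = 0.068737

Final: 0.068737


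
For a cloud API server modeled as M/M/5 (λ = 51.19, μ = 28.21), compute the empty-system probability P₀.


a = λ/μ = 51.19/28.21 = 1.8146; ρ = a/c = 0.3629
Σ_{k=0}^{4} a^k/k! (terms k=0..4) = 1.00000 + 1.81460 + 1.64640 + 0.99585 + 0.45177 = 5.90862
Tail: a^5/(5!(1−ρ)) = 19.67480/(120·0.6371) = 0.25736
P₀ = 1/(5.90862 + 0.25736) = 1/6.16598 = 0.162180

Final: 0.162180


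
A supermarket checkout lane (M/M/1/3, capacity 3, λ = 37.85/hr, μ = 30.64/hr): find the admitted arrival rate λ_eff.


ρ = 1.2353; P_K = (1−ρ)ρ^3/(1−ρ^4) = 0.333856
λ_eff = λ(1 − P_K) = 37.85·(1 − 0.333856) = 37.85·0.666144 = 25.2135 /hr

Final: 25.2135 /hr


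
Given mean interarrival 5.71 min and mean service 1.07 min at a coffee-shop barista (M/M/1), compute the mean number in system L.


λ = 60/5.71 = 10.5079 /hr
μ = 60/1.07 = 56.0748 /hr
ρ = λ/μ = 10.5079/56.0748 = 0.1874
L = ρ/(1−ρ) = 0.1874/0.8126 = 0.2306

Final: 0.2306
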